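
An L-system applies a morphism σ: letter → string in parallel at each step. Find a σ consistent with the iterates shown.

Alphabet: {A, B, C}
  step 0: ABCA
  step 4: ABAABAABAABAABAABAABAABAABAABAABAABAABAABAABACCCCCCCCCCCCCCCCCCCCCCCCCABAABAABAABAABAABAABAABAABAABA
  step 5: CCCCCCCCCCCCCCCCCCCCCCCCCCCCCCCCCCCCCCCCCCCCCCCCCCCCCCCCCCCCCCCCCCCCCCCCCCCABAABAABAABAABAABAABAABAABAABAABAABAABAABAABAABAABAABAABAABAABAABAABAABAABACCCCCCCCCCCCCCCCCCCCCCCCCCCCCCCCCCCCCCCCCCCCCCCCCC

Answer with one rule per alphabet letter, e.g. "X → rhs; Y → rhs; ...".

  step 4 ⇒ step 5: ABAABAABAABAABAABAABAABAABAABAABAABAABAABAABACCCCCCCCCCCCCCCCCCCCCCCCCABAABAABAABAABAABAABAABAABAABA ⇒ CC·C·CC·CC·C·CC·CC·C·CC·CC·C·CC·CC·C·CC·CC·C·CC·CC·C·CC·CC·C·CC·CC·C·CC·CC·C·CC·CC·C·CC·CC·C·CC·CC·C·CC·CC·C·CC·CC·C·CC·ABA·ABA·ABA·ABA·ABA·ABA·ABA·ABA·ABA·ABA·ABA·ABA·ABA·ABA·ABA·ABA·ABA·ABA·ABA·ABA·ABA·ABA·ABA·ABA·ABA·CC·C·CC·CC·C·CC·CC·C·CC·CC·C·CC·CC·C·CC·CC·C·CC·CC·C·CC·CC·C·CC·CC·C·CC·CC·C·CC
    A ↦ CC
    B ↦ C
    C ↦ ABA

A->CC, B->C, C->ABA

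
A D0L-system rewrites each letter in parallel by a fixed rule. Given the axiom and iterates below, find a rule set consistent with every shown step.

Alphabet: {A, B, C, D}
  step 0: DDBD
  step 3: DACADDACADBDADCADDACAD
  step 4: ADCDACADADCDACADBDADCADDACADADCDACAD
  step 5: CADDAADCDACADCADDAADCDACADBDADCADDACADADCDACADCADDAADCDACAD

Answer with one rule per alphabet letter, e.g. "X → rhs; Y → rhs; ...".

  step 4 ⇒ step 5: ADCDACADADCDACADBDADCADDACADADCDACAD ⇒ C·AD·DA·AD·C·DA·C·AD·C·AD·DA·AD·C·DA·C·AD·BD·AD·C·AD·DA·C·AD·AD·C·DA·C·AD·C·AD·DA·AD·C·DA·C·AD
    A ↦ C
    B ↦ BD
    C ↦ DA
    D ↦ AD

A->C, B->BD, C->DA, D->AD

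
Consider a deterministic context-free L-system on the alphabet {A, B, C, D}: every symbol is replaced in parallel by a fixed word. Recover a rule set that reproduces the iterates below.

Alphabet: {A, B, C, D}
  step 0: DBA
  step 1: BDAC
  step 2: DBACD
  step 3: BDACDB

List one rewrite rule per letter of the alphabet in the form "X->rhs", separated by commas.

A->AC, B->D, C->D, D->B

  step 2 ⇒ step 3: DBACD ⇒ B·D·AC·D·B
    A ↦ AC
    B ↦ D
    C ↦ D
    D ↦ B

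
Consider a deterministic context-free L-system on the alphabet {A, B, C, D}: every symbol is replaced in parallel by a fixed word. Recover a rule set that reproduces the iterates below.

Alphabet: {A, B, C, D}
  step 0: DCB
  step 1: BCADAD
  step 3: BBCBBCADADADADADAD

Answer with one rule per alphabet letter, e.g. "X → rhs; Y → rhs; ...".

  step 0 ⇒ step 1: DCB ⇒ BC·AD·AD
    B ↦ AD
    C ↦ AD
    D ↦ BC
    A ↦ B  (constrained at step 1)

A->B, B->AD, C->AD, D->BC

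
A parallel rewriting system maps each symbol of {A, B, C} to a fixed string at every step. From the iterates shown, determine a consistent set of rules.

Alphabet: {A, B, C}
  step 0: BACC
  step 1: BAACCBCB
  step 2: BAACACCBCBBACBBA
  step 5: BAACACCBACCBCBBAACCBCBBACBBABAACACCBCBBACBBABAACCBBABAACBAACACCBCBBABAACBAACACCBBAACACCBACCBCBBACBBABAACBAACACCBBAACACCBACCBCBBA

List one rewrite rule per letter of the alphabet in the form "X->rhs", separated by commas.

  step 1 ⇒ step 2: BAACCBCB ⇒ BA·AC·AC·CB·CB·BA·CB·BA
    A ↦ AC
    B ↦ BA
    C ↦ CB

A->AC, B->BA, C->CB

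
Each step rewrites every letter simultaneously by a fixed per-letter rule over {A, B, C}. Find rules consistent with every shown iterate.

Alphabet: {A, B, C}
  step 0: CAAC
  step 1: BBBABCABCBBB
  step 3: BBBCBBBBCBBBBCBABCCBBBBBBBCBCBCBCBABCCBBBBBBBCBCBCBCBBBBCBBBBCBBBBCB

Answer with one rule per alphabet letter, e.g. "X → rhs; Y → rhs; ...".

  step 0 ⇒ step 1: CAAC ⇒ BBB·ABC·ABC·BBB
    A ↦ ABC
    C ↦ BBB
    B ↦ CB  (constrained at step 1)

A->ABC, B->CB, C->BBB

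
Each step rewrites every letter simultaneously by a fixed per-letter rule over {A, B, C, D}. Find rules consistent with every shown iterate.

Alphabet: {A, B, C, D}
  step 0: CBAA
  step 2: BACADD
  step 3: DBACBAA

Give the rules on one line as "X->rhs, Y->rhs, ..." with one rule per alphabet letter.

  step 2 ⇒ step 3: BACADD ⇒ D·B·AC·B·A·A
    A ↦ B
    B ↦ D
    C ↦ AC
    D ↦ A

A->B, B->D, C->AC, D->A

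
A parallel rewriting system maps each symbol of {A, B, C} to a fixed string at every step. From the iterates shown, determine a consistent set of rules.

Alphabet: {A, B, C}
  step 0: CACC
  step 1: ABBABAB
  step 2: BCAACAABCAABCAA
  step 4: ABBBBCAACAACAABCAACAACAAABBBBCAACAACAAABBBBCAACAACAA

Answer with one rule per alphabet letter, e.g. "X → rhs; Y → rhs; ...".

A->B, B->CAA, C->AB

  step 1 ⇒ step 2: ABBABAB ⇒ B·CAA·CAA·B·CAA·B·CAA
    A ↦ B
    B ↦ CAA
  step 0 ⇒ step 1: CACC ⇒ AB·B·AB·AB
    C ↦ AB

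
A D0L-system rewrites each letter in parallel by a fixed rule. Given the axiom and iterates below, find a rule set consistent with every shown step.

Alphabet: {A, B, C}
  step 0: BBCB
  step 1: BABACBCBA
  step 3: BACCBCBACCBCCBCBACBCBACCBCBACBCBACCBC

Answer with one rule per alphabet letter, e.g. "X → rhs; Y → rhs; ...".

A->C, B->BA, C->CBC

  step 0 ⇒ step 1: BBCB ⇒ BA·BA·CBC·BA
    B ↦ BA
    C ↦ CBC
    A ↦ C  (constrained at step 1)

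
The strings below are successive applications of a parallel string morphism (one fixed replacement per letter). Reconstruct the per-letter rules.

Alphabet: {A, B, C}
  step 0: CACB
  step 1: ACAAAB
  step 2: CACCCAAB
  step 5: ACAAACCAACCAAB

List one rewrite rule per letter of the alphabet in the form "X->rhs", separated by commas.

A->C, B->AAB, C->A

  step 1 ⇒ step 2: ACAAAB ⇒ C·A·C·C·C·AAB
    A ↦ C
    B ↦ AAB
    C ↦ A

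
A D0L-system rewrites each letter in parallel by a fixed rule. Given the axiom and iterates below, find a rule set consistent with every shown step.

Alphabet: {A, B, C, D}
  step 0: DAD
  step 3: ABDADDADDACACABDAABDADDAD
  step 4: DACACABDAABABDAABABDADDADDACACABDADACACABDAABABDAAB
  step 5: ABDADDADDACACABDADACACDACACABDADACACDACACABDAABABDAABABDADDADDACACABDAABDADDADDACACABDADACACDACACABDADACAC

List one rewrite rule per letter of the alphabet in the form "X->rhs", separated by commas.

A->DA, B->CAC, C->D, D->AB

  step 4 ⇒ step 5: DACACABDAABABDAABABDADDADDACACABDADACACABDAABABDAAB ⇒ AB·DA·D·DA·D·DA·CAC·AB·DA·DA·CAC·DA·CAC·AB·DA·DA·CAC·DA·CAC·AB·DA·AB·AB·DA·AB·AB·DA·D·DA·D·DA·CAC·AB·DA·AB·DA·D·DA·D·DA·CAC·AB·DA·DA·CAC·DA·CAC·AB·DA·DA·CAC
    A ↦ DA
    B ↦ CAC
    C ↦ D
    D ↦ AB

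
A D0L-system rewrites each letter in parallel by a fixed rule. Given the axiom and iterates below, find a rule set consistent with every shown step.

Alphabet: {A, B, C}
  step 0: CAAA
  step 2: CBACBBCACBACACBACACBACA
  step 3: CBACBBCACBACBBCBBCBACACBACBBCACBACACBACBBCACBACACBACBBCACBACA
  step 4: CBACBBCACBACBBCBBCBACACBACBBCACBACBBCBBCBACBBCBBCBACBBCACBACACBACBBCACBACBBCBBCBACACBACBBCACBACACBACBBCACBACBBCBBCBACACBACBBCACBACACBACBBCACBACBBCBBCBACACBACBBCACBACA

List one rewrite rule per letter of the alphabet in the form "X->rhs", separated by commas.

  step 3 ⇒ step 4: CBACBBCACBACBBCBBCBACACBACBBCACBACACBACBBCACBACACBACBBCACBACA ⇒ CBA·CBB·CA·CBA·CBB·CBB·CBA·CA·CBA·CBB·CA·CBA·CBB·CBB·CBA·CBB·CBB·CBA·CBB·CA·CBA·CA·CBA·CBB·CA·CBA·CBB·CBB·CBA·CA·CBA·CBB·CA·CBA·CA·CBA·CBB·CA·CBA·CBB·CBB·CBA·CA·CBA·CBB·CA·CBA·CA·CBA·CBB·CA·CBA·CBB·CBB·CBA·CA·CBA·CBB·CA·CBA·CA
    A ↦ CA
    B ↦ CBB
    C ↦ CBA

A->CA, B->CBB, C->CBA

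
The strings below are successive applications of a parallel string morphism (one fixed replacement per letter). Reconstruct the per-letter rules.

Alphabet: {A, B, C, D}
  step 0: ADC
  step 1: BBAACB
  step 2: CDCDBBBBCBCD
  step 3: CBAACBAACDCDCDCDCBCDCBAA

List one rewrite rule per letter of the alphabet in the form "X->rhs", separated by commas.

  step 2 ⇒ step 3: CDCDBBBBCBCD ⇒ CB·AA·CB·AA·CD·CD·CD·CD·CB·CD·CB·AA
    B ↦ CD
    C ↦ CB
    D ↦ AA
  step 0 ⇒ step 1: ADC ⇒ BB·AA·CB
    A ↦ BB

A->BB, B->CD, C->CB, D->AA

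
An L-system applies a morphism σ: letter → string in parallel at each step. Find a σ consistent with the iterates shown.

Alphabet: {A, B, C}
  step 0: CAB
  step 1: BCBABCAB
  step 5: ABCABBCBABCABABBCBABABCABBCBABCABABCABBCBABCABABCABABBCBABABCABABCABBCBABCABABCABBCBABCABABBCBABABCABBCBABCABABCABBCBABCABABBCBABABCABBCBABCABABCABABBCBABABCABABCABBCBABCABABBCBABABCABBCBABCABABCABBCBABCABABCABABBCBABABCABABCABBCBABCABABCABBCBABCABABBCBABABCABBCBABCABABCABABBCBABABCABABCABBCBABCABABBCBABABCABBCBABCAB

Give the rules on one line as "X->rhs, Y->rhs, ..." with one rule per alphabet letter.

A->ABC, B->AB, C->BCB

  step 0 ⇒ step 1: CAB ⇒ BCB·ABC·AB
    A ↦ ABC
    B ↦ AB
    C ↦ BCB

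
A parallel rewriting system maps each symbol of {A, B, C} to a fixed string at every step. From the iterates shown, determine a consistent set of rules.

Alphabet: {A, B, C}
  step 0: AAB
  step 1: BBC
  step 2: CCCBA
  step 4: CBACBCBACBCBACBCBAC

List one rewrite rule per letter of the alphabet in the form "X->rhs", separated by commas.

  step 1 ⇒ step 2: BBC ⇒ C·C·CBA
    B ↦ C
    C ↦ CBA
  step 0 ⇒ step 1: AAB ⇒ B·B·C
    A ↦ B

A->B, B->C, C->CBA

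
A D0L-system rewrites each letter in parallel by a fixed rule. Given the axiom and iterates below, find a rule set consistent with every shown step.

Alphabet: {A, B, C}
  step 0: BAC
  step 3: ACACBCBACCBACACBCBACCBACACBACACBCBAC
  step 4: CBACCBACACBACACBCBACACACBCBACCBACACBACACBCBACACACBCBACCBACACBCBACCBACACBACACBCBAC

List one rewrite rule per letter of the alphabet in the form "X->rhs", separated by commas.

A->CB, B->ACB, C->AC

  step 3 ⇒ step 4: ACACBCBACCBACACBCBACCBACACBACACBCBAC ⇒ CB·AC·CB·AC·ACB·AC·ACB·CB·AC·AC·ACB·CB·AC·CB·AC·ACB·AC·ACB·CB·AC·AC·ACB·CB·AC·CB·AC·ACB·CB·AC·CB·AC·ACB·AC·ACB·CB·AC
    A ↦ CB
    B ↦ ACB
    C ↦ AC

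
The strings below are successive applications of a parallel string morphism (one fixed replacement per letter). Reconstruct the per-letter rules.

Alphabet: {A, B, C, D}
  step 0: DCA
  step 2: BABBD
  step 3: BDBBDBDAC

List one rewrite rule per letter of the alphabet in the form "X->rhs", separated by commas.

A->B, B->BD, C->A, D->AC

  step 2 ⇒ step 3: BABBD ⇒ BD·B·BD·BD·AC
    A ↦ B
    B ↦ BD
    D ↦ AC
    C ↦ A  (constrained at step 0)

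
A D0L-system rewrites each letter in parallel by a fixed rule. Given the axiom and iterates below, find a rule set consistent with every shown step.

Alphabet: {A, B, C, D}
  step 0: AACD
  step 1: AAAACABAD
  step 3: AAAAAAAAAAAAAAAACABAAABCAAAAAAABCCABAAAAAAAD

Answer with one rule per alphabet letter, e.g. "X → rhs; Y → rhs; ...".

A->AA, B->ABC, C->CAB, D->AD

  step 0 ⇒ step 1: AACD ⇒ AA·AA·CAB·AD
    A ↦ AA
    C ↦ CAB
    D ↦ AD
    B ↦ ABC  (constrained at step 1)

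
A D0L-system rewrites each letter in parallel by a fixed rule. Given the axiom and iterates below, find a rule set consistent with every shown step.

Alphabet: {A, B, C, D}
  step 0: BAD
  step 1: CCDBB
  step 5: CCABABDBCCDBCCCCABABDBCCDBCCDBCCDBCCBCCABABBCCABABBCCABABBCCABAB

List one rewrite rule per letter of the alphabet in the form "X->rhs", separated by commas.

  step 0 ⇒ step 1: BAD ⇒ CC·DB·B
    A ↦ DB
    B ↦ CC
    D ↦ B
    C ↦ AB  (constrained at step 1)

A->DB, B->CC, C->AB, D->B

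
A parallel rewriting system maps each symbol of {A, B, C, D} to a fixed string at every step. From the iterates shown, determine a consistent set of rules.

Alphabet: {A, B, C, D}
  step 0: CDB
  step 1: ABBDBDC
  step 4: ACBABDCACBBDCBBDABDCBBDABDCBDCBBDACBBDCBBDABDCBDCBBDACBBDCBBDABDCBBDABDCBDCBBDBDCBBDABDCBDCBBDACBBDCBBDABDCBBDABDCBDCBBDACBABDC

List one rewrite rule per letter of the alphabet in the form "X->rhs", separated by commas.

A->ACB, B->BDC, C->A, D->BBD

  step 0 ⇒ step 1: CDB ⇒ A·BBD·BDC
    B ↦ BDC
    C ↦ A
    D ↦ BBD
    A ↦ ACB  (constrained at step 1)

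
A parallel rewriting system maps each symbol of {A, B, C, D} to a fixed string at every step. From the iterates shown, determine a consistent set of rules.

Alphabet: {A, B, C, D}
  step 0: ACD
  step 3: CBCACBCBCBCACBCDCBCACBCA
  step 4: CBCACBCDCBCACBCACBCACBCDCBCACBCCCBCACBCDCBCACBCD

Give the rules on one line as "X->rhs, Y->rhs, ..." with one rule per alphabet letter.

  step 3 ⇒ step 4: CBCACBCBCBCACBCDCBCACBCA ⇒ CB·CA·CB·CD·CB·CA·CB·CA·CB·CA·CB·CD·CB·CA·CB·CC·CB·CA·CB·CD·CB·CA·CB·CD
    A ↦ CD
    B ↦ CA
    C ↦ CB
    D ↦ CC

A->CD, B->CA, C->CB, D->CC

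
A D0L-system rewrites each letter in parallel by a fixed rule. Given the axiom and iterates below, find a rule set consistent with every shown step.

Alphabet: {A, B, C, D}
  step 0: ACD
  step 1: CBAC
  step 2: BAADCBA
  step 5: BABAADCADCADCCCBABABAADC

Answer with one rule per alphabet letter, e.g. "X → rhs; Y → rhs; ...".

A->C, B->AD, C->BA, D->C

  step 1 ⇒ step 2: CBAC ⇒ BA·AD·C·BA
    A ↦ C
    B ↦ AD
    C ↦ BA
  step 0 ⇒ step 1: ACD ⇒ C·BA·C
    D ↦ C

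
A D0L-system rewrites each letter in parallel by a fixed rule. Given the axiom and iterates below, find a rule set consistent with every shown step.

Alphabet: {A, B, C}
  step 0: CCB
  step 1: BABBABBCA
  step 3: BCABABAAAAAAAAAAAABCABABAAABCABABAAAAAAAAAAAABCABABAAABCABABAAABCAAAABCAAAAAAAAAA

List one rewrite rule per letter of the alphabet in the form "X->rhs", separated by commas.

  step 0 ⇒ step 1: CCB ⇒ BAB·BAB·BCA
    B ↦ BCA
    C ↦ BAB
    A ↦ AAA  (constrained at step 1)

A->AAA, B->BCA, C->BAB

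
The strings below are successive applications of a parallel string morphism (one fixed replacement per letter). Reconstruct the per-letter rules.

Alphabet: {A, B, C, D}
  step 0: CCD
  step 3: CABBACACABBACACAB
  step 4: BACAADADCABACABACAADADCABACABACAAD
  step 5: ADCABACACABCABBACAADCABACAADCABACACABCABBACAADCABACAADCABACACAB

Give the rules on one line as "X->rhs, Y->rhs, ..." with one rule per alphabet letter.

  step 4 ⇒ step 5: BACAADADCABACABACAADADCABACABACAAD ⇒ AD·CA·BA·CA·CA·B·CA·B·BA·CA·AD·CA·BA·CA·AD·CA·BA·CA·CA·B·CA·B·BA·CA·AD·CA·BA·CA·AD·CA·BA·CA·CA·B
    A ↦ CA
    B ↦ AD
    C ↦ BA
    D ↦ B

A->CA, B->AD, C->BA, D->B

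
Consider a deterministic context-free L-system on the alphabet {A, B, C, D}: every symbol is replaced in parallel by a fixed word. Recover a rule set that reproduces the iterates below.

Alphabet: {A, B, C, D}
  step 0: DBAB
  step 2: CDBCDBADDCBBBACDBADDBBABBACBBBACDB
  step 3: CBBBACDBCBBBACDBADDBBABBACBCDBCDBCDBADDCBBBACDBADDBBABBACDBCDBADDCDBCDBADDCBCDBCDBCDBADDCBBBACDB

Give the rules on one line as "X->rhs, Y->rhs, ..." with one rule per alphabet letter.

  step 2 ⇒ step 3: CDBCDBADDCBBBACDBADDBBABBACBBBACDB ⇒ CB·BBA·CDB·CB·BBA·CDB·ADD·BBA·BBA·CB·CDB·CDB·CDB·ADD·CB·BBA·CDB·ADD·BBA·BBA·CDB·CDB·ADD·CDB·CDB·ADD·CB·CDB·CDB·CDB·ADD·CB·BBA·CDB
    A ↦ ADD
    B ↦ CDB
    C ↦ CB
    D ↦ BBA

A->ADD, B->CDB, C->CB, D->BBA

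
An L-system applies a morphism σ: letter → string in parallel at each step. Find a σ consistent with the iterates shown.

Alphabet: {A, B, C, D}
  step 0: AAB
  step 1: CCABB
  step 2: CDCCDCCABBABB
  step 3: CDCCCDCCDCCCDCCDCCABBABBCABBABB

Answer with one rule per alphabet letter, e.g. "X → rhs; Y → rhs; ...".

A->C, B->ABB, C->CDC, D->C

  step 2 ⇒ step 3: CDCCDCCABBABB ⇒ CDC·C·CDC·CDC·C·CDC·CDC·C·ABB·ABB·C·ABB·ABB
    A ↦ C
    B ↦ ABB
    C ↦ CDC
    D ↦ C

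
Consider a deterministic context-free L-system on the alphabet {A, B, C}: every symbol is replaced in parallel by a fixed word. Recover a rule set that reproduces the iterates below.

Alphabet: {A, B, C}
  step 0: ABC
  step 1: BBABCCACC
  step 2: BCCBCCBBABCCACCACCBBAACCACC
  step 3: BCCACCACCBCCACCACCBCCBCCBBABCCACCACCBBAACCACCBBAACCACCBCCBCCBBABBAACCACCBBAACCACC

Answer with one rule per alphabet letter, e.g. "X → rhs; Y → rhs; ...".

A->BBA, B->BCC, C->ACC

  step 2 ⇒ step 3: BCCBCCBBABCCACCACCBBAACCACC ⇒ BCC·ACC·ACC·BCC·ACC·ACC·BCC·BCC·BBA·BCC·ACC·ACC·BBA·ACC·ACC·BBA·ACC·ACC·BCC·BCC·BBA·BBA·ACC·ACC·BBA·ACC·ACC
    A ↦ BBA
    B ↦ BCC
    C ↦ ACC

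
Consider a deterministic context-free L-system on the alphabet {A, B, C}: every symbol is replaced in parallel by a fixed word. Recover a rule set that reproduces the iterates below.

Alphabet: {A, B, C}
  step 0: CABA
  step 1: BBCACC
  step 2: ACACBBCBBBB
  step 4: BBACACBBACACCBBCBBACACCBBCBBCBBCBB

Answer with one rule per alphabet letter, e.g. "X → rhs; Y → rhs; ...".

  step 1 ⇒ step 2: BBCACC ⇒ AC·AC·BB·C·BB·BB
    A ↦ C
    B ↦ AC
    C ↦ BB

A->C, B->AC, C->BB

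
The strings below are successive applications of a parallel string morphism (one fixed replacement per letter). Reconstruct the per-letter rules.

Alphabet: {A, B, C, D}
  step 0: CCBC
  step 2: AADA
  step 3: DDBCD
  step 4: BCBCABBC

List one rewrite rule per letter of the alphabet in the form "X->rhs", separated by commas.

  step 3 ⇒ step 4: DDBCD ⇒ BC·BC·A·B·BC
    B ↦ A
    C ↦ B
    D ↦ BC
  step 2 ⇒ step 3: AADA ⇒ D·D·BC·D
    A ↦ D

A->D, B->A, C->B, D->BC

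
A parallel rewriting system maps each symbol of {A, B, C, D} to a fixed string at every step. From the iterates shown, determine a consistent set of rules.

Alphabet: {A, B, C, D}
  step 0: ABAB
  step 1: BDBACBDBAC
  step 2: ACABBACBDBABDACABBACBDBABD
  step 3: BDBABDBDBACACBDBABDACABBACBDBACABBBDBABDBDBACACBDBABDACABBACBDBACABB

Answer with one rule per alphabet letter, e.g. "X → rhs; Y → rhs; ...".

  step 2 ⇒ step 3: ACABBACBDBABDACABBACBDBABD ⇒ BDB·ABD·BDB·AC·AC·BDB·ABD·AC·ABB·AC·BDB·AC·ABB·BDB·ABD·BDB·AC·AC·BDB·ABD·AC·ABB·AC·BDB·AC·ABB
    A ↦ BDB
    B ↦ AC
    C ↦ ABD
    D ↦ ABB

A->BDB, B->AC, C->ABD, D->ABB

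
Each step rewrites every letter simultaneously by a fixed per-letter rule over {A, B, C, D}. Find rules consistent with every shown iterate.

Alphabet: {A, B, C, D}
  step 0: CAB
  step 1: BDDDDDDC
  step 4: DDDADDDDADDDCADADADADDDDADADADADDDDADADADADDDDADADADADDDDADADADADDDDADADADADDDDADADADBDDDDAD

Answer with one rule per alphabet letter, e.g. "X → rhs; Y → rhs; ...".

A->DDD, B->DDC, C->BD, D->AD

  step 0 ⇒ step 1: CAB ⇒ BD·DDD·DDC
    A ↦ DDD
    B ↦ DDC
    C ↦ BD
    D ↦ AD  (constrained at step 1)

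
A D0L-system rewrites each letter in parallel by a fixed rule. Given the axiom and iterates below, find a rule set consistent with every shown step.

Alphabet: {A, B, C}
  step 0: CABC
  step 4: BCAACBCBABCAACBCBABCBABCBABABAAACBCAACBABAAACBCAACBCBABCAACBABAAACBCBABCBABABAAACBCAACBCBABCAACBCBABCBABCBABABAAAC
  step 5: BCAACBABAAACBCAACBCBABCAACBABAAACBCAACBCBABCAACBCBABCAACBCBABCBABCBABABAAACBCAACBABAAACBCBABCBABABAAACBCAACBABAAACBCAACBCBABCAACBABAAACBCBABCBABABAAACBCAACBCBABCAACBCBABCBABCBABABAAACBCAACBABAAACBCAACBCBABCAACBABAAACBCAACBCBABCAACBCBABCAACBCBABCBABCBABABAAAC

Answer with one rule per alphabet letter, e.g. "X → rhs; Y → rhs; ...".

A->BA, B->BC, C->AAC

  step 4 ⇒ step 5: BCAACBCBABCAACBCBABCBABCBABABAAACBCAACBABAAACBCAACBCBABCAACBABAAACBCBABCBABABAAACBCAACBCBABCAACBCBABCBABCBABABAAAC ⇒ BC·AAC·BA·BA·AAC·BC·AAC·BC·BA·BC·AAC·BA·BA·AAC·BC·AAC·BC·BA·BC·AAC·BC·BA·BC·AAC·BC·BA·BC·BA·BC·BA·BA·BA·AAC·BC·AAC·BA·BA·AAC·BC·BA·BC·BA·BA·BA·AAC·BC·AAC·BA·BA·AAC·BC·AAC·BC·BA·BC·AAC·BA·BA·AAC·BC·BA·BC·BA·BA·BA·AAC·BC·AAC·BC·BA·BC·AAC·BC·BA·BC·BA·BC·BA·BA·BA·AAC·BC·AAC·BA·BA·AAC·BC·AAC·BC·BA·BC·AAC·BA·BA·AAC·BC·AAC·BC·BA·BC·AAC·BC·BA·BC·AAC·BC·BA·BC·BA·BC·BA·BA·BA·AAC
    A ↦ BA
    B ↦ BC
    C ↦ AAC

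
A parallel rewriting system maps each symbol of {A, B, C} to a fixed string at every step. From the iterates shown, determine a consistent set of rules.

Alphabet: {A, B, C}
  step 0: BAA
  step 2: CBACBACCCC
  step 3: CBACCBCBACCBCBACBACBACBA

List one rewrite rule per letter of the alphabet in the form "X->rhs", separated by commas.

  step 2 ⇒ step 3: CBACBACCCC ⇒ CBA·CC·B·CBA·CC·B·CBA·CBA·CBA·CBA
    A ↦ B
    B ↦ CC
    C ↦ CBA

A->B, B->CC, C->CBA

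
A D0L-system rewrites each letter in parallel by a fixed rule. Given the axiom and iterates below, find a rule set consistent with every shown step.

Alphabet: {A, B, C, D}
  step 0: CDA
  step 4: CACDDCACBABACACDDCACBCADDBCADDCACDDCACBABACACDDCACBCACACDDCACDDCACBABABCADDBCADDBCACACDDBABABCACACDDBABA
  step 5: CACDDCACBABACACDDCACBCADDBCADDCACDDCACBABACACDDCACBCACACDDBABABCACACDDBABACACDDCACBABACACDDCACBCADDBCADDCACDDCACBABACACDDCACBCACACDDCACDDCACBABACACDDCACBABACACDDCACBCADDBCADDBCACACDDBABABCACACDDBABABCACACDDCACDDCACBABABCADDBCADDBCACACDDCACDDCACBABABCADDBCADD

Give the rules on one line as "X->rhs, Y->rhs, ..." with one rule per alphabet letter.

A->DD, B->BCA, C->CAC, D->BA

  step 4 ⇒ step 5: CACDDCACBABACACDDCACBCADDBCADDCACDDCACBABACACDDCACBCACACDDCACDDCACBABABCADDBCADDBCACACDDBABABCACACDDBABA ⇒ CAC·DD·CAC·BA·BA·CAC·DD·CAC·BCA·DD·BCA·DD·CAC·DD·CAC·BA·BA·CAC·DD·CAC·BCA·CAC·DD·BA·BA·BCA·CAC·DD·BA·BA·CAC·DD·CAC·BA·BA·CAC·DD·CAC·BCA·DD·BCA·DD·CAC·DD·CAC·BA·BA·CAC·DD·CAC·BCA·CAC·DD·CAC·DD·CAC·BA·BA·CAC·DD·CAC·BA·BA·CAC·DD·CAC·BCA·DD·BCA·DD·BCA·CAC·DD·BA·BA·BCA·CAC·DD·BA·BA·BCA·CAC·DD·CAC·DD·CAC·BA·BA·BCA·DD·BCA·DD·BCA·CAC·DD·CAC·DD·CAC·BA·BA·BCA·DD·BCA·DD
    A ↦ DD
    B ↦ BCA
    C ↦ CAC
    D ↦ BA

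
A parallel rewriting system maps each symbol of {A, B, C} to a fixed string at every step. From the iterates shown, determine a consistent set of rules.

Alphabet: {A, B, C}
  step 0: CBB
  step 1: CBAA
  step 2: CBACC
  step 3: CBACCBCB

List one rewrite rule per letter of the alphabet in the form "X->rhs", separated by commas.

  step 2 ⇒ step 3: CBACC ⇒ CB·A·C·CB·CB
    A ↦ C
    B ↦ A
    C ↦ CB

A->C, B->A, C->CB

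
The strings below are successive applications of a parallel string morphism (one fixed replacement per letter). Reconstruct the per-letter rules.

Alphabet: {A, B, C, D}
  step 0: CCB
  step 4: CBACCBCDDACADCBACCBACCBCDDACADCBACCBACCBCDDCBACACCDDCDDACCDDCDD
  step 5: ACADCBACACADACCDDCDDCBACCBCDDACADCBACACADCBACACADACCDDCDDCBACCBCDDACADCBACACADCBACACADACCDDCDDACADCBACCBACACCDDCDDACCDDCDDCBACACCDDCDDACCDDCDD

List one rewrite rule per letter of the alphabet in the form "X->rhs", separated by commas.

A->CB, B->AD, C->AC, D->CDD

  step 4 ⇒ step 5: CBACCBCDDACADCBACCBACCBCDDACADCBACCBACCBCDDCBACACCDDCDDACCDDCDD ⇒ AC·AD·CB·AC·AC·AD·AC·CDD·CDD·CB·AC·CB·CDD·AC·AD·CB·AC·AC·AD·CB·AC·AC·AD·AC·CDD·CDD·CB·AC·CB·CDD·AC·AD·CB·AC·AC·AD·CB·AC·AC·AD·AC·CDD·CDD·AC·AD·CB·AC·CB·AC·AC·CDD·CDD·AC·CDD·CDD·CB·AC·AC·CDD·CDD·AC·CDD·CDD
    A ↦ CB
    B ↦ AD
    C ↦ AC
    D ↦ CDD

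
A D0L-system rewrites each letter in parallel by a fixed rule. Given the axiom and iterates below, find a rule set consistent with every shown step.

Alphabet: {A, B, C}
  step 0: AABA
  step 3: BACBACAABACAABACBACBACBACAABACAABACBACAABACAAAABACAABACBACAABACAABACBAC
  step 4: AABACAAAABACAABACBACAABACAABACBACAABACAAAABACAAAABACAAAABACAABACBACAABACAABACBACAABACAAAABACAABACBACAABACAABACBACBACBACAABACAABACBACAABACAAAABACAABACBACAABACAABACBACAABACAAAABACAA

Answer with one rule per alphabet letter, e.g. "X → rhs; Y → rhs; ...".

  step 3 ⇒ step 4: BACBACAABACAABACBACBACBACAABACAABACBACAABACAAAABACAABACBACAABACAABACBAC ⇒ AA·BAC·AA·AA·BAC·AA·BAC·BAC·AA·BAC·AA·BAC·BAC·AA·BAC·AA·AA·BAC·AA·AA·BAC·AA·AA·BAC·AA·BAC·BAC·AA·BAC·AA·BAC·BAC·AA·BAC·AA·AA·BAC·AA·BAC·BAC·AA·BAC·AA·BAC·BAC·BAC·BAC·AA·BAC·AA·BAC·BAC·AA·BAC·AA·AA·BAC·AA·BAC·BAC·AA·BAC·AA·BAC·BAC·AA·BAC·AA·AA·BAC·AA
    A ↦ BAC
    B ↦ AA
    C ↦ AA

A->BAC, B->AA, C->AA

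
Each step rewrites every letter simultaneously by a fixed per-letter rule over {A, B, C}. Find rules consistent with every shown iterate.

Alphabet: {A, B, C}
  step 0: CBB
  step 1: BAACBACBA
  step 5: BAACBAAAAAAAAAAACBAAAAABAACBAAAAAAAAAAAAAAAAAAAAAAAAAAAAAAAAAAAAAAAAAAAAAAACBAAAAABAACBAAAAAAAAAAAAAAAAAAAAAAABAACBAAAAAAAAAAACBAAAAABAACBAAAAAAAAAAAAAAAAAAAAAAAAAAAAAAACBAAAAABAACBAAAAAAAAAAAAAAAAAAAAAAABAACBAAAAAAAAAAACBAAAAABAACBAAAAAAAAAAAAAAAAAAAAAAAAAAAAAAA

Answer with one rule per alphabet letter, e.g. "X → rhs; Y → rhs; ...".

A->AA, B->CBA, C->BAA

  step 0 ⇒ step 1: CBB ⇒ BAA·CBA·CBA
    B ↦ CBA
    C ↦ BAA
    A ↦ AA  (constrained at step 1)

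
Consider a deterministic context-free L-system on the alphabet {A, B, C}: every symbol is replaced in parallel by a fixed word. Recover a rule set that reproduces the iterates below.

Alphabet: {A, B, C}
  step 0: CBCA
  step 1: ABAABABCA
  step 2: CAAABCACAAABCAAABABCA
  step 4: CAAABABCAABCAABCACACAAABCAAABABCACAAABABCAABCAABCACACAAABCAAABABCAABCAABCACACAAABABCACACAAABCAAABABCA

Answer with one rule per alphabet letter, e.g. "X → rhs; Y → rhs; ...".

A->CA, B->AAB, C->AB

  step 1 ⇒ step 2: ABAABABCA ⇒ CA·AAB·CA·CA·AAB·CA·AAB·AB·CA
    A ↦ CA
    B ↦ AAB
    C ↦ AB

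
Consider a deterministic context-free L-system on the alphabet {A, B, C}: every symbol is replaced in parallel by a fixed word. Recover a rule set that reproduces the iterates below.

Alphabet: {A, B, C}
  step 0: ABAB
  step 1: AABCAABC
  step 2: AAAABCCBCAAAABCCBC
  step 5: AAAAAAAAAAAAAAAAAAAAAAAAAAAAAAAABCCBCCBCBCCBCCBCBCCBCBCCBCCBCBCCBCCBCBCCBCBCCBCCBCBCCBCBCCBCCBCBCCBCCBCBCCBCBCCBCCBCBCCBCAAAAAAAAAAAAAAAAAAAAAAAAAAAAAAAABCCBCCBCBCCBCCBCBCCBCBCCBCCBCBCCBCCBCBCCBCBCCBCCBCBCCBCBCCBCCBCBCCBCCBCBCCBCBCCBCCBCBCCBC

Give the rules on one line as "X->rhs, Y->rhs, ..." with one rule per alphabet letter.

  step 1 ⇒ step 2: AABCAABC ⇒ AA·AA·BC·CBC·AA·AA·BC·CBC
    A ↦ AA
    B ↦ BC
    C ↦ CBC

A->AA, B->BC, C->CBC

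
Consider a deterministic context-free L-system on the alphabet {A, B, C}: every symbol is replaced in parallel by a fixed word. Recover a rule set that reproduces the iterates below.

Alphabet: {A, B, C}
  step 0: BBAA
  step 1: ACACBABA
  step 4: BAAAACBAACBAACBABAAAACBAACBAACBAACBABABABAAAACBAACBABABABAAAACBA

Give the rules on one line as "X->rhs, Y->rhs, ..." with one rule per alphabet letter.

A->BA, B->AC, C->AA

  step 0 ⇒ step 1: BBAA ⇒ AC·AC·BA·BA
    A ↦ BA
    B ↦ AC
    C ↦ AA  (constrained at step 1)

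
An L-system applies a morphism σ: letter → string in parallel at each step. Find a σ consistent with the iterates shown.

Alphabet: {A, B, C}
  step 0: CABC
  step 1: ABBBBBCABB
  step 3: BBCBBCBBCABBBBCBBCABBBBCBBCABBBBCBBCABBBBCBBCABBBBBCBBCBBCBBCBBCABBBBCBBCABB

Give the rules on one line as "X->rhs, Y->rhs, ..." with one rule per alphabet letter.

  step 0 ⇒ step 1: CABC ⇒ ABB·B·BBC·ABB
    A ↦ B
    B ↦ BBC
    C ↦ ABB

A->B, B->BBC, C->ABB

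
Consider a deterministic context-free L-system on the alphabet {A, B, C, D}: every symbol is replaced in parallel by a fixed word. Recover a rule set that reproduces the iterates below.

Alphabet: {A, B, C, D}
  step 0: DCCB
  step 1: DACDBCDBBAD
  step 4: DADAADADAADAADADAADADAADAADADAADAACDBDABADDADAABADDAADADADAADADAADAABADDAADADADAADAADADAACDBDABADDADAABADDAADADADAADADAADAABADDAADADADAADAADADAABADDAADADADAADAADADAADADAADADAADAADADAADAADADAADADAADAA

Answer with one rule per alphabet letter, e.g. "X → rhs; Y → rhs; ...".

A->DAA, B->BAD, C->CDB, D->DA

  step 0 ⇒ step 1: DCCB ⇒ DA·CDB·CDB·BAD
    B ↦ BAD
    C ↦ CDB
    D ↦ DA
    A ↦ DAA  (constrained at step 1)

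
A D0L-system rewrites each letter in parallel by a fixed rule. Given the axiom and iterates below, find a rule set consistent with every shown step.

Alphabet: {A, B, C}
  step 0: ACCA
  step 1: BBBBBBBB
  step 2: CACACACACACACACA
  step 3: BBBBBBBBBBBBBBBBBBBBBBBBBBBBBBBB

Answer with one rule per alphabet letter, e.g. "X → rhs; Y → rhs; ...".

  step 2 ⇒ step 3: CACACACACACACACA ⇒ BBB·B·BBB·B·BBB·B·BBB·B·BBB·B·BBB·B·BBB·B·BBB·B
    A ↦ B
    C ↦ BBB
  step 1 ⇒ step 2: BBBBBBBB ⇒ CA·CA·CA·CA·CA·CA·CA·CA
    B ↦ CA

A->B, B->CA, C->BBB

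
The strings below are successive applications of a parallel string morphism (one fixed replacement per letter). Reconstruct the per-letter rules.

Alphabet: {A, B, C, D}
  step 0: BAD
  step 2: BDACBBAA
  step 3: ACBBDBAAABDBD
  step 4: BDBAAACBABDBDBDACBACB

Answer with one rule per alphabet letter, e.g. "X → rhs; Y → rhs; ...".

  step 3 ⇒ step 4: ACBBDBAAABDBD ⇒ BD·BA·A·A·CB·A·BD·BD·BD·A·CB·A·CB
    A ↦ BD
    B ↦ A
    C ↦ BA
    D ↦ CB

A->BD, B->A, C->BA, D->CB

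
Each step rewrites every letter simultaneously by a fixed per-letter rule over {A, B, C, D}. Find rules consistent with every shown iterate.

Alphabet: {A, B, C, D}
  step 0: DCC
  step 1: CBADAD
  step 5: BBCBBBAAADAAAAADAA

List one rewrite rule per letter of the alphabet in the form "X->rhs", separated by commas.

  step 0 ⇒ step 1: DCC ⇒ CB·AD·AD
    C ↦ AD
    D ↦ CB
    A ↦ B  (constrained at step 1)
    B ↦ A  (constrained at step 1)

A->B, B->A, C->AD, D->CB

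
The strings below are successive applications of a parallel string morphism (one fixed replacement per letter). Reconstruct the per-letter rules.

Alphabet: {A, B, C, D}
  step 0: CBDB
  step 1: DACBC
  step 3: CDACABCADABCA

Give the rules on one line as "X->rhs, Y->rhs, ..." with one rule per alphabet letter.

A->CA, B->C, C->DA, D->B

  step 0 ⇒ step 1: CBDB ⇒ DA·C·B·C
    B ↦ C
    C ↦ DA
    D ↦ B
    A ↦ CA  (constrained at step 1)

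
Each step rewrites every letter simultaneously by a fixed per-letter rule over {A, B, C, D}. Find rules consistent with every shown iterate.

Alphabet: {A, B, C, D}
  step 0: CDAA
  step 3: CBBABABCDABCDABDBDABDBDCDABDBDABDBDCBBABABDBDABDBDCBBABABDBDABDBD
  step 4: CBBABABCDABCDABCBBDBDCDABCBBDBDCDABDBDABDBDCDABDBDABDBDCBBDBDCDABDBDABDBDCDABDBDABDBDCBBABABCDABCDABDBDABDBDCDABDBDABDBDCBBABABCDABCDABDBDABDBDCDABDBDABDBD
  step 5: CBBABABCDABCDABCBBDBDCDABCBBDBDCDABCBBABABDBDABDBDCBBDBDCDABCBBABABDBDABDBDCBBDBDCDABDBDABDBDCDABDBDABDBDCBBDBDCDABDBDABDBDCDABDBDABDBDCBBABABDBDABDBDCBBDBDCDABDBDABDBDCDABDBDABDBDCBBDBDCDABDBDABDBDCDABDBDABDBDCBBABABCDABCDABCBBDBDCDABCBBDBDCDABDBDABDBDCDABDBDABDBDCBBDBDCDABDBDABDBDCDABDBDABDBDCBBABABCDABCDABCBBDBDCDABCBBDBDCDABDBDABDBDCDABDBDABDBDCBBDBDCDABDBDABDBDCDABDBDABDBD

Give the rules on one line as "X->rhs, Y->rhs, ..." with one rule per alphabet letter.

A->CD, B->AB, C->CBB, D->DBD

  step 4 ⇒ step 5: CBBABABCDABCDABCBBDBDCDABCBBDBDCDABDBDABDBDCDABDBDABDBDCBBDBDCDABDBDABDBDCDABDBDABDBDCBBABABCDABCDABDBDABDBDCDABDBDABDBDCBBABABCDABCDABDBDABDBDCDABDBDABDBD ⇒ CBB·AB·AB·CD·AB·CD·AB·CBB·DBD·CD·AB·CBB·DBD·CD·AB·CBB·AB·AB·DBD·AB·DBD·CBB·DBD·CD·AB·CBB·AB·AB·DBD·AB·DBD·CBB·DBD·CD·AB·DBD·AB·DBD·CD·AB·DBD·AB·DBD·CBB·DBD·CD·AB·DBD·AB·DBD·CD·AB·DBD·AB·DBD·CBB·AB·AB·DBD·AB·DBD·CBB·DBD·CD·AB·DBD·AB·DBD·CD·AB·DBD·AB·DBD·CBB·DBD·CD·AB·DBD·AB·DBD·CD·AB·DBD·AB·DBD·CBB·AB·AB·CD·AB·CD·AB·CBB·DBD·CD·AB·CBB·DBD·CD·AB·DBD·AB·DBD·CD·AB·DBD·AB·DBD·CBB·DBD·CD·AB·DBD·AB·DBD·CD·AB·DBD·AB·DBD·CBB·AB·AB·CD·AB·CD·AB·CBB·DBD·CD·AB·CBB·DBD·CD·AB·DBD·AB·DBD·CD·AB·DBD·AB·DBD·CBB·DBD·CD·AB·DBD·AB·DBD·CD·AB·DBD·AB·DBD
    A ↦ CD
    B ↦ AB
    C ↦ CBB
    D ↦ DBD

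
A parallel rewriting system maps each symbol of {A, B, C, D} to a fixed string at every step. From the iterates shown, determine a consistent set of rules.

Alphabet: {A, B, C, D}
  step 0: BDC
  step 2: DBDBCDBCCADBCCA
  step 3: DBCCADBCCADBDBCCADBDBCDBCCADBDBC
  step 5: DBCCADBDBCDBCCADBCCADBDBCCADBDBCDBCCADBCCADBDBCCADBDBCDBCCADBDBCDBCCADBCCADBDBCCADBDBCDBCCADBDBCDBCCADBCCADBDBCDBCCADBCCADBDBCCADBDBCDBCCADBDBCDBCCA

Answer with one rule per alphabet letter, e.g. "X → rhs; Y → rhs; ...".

  step 2 ⇒ step 3: DBDBCDBCCADBCCA ⇒ DB·CCA·DB·CCA·DB·DB·CCA·DB·DB·C·DB·CCA·DB·DB·C
    A ↦ C
    B ↦ CCA
    C ↦ DB
    D ↦ DB

A->C, B->CCA, C->DB, D->DB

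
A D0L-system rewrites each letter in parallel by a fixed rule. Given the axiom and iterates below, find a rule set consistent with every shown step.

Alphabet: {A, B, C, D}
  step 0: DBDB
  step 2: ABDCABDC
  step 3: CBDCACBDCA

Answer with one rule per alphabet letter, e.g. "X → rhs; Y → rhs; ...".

  step 2 ⇒ step 3: ABDCABDC ⇒ C·BD·C·A·C·BD·C·A
    A ↦ C
    B ↦ BD
    C ↦ A
    D ↦ C

A->C, B->BD, C->A, D->C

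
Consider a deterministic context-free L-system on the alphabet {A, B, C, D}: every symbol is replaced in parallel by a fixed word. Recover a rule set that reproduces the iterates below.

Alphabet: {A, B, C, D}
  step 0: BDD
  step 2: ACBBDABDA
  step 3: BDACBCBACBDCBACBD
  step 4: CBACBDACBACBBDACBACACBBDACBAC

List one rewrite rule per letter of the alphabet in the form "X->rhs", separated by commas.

  step 3 ⇒ step 4: BDACBCBACBDCBACBD ⇒ CB·AC·BD·A·CB·A·CB·BD·A·CB·AC·A·CB·BD·A·CB·AC
    A ↦ BD
    B ↦ CB
    C ↦ A
    D ↦ AC

A->BD, B->CB, C->A, D->AC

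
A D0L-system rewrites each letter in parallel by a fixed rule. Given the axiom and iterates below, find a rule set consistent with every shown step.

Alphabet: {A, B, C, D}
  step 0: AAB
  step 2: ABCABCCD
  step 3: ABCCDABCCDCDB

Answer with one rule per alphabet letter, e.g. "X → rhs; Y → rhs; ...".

A->AB, B->C, C->CD, D->B

  step 2 ⇒ step 3: ABCABCCD ⇒ AB·C·CD·AB·C·CD·CD·B
    A ↦ AB
    B ↦ C
    C ↦ CD
    D ↦ B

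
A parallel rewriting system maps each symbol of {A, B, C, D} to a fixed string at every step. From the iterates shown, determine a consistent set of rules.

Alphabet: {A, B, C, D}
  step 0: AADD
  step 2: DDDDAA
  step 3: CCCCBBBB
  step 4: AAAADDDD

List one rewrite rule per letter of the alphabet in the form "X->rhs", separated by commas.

  step 3 ⇒ step 4: CCCCBBBB ⇒ A·A·A·A·D·D·D·D
    B ↦ D
    C ↦ A
  step 2 ⇒ step 3: DDDDAA ⇒ C·C·C·C·BB·BB
    A ↦ BB
  step 2 ⇒ step 3: DDDDAA ⇒ C·C·C·C·BB·BB
    D ↦ C

A->BB, B->D, C->A, D->C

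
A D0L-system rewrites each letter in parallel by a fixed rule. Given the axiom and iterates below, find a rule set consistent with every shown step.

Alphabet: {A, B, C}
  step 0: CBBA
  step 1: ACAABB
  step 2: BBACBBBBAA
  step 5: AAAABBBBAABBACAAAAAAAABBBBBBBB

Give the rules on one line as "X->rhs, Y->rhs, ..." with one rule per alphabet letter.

  step 1 ⇒ step 2: ACAABB ⇒ BB·AC·BB·BB·A·A
    A ↦ BB
    B ↦ A
    C ↦ AC

A->BB, B->A, C->AC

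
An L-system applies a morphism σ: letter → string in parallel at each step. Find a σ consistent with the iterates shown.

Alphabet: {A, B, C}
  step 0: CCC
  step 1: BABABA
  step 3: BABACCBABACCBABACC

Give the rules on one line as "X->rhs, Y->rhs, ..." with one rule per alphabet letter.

A->B, B->CC, C->BA

  step 0 ⇒ step 1: CCC ⇒ BA·BA·BA
    C ↦ BA
    A ↦ B  (constrained at step 1)
    B ↦ CC  (constrained at step 1)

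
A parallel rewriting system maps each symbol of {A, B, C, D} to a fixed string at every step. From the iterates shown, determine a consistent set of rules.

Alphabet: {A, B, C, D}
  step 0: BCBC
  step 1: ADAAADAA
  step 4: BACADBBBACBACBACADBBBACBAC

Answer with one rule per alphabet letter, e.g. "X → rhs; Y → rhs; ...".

A->B, B->AD, C->AA, D->AC

  step 0 ⇒ step 1: BCBC ⇒ AD·AA·AD·AA
    B ↦ AD
    C ↦ AA
    A ↦ B  (constrained at step 1)
    D ↦ AC  (constrained at step 1)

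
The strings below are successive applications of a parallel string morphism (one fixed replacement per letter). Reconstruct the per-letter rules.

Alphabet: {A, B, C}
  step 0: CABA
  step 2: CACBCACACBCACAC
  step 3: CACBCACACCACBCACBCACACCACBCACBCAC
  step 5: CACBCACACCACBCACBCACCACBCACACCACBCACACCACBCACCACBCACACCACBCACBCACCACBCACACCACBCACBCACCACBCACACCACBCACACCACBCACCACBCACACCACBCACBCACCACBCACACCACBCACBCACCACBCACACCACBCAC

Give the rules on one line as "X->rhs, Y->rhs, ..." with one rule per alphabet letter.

A->B, B->AC, C->CAC

  step 2 ⇒ step 3: CACBCACACBCACAC ⇒ CAC·B·CAC·AC·CAC·B·CAC·B·CAC·AC·CAC·B·CAC·B·CAC
    A ↦ B
    B ↦ AC
    C ↦ CAC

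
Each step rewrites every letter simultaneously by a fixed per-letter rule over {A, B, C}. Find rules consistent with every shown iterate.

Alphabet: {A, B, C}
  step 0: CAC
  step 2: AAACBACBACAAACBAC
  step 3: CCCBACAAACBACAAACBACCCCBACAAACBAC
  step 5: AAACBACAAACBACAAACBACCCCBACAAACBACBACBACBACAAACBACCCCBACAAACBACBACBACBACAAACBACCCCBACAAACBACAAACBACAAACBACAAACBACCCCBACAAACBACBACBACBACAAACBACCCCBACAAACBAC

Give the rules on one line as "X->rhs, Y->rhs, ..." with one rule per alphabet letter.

A->C, B->AAA, C->BAC

  step 2 ⇒ step 3: AAACBACBACAAACBAC ⇒ C·C·C·BAC·AAA·C·BAC·AAA·C·BAC·C·C·C·BAC·AAA·C·BAC
    A ↦ C
    B ↦ AAA
    C ↦ BAC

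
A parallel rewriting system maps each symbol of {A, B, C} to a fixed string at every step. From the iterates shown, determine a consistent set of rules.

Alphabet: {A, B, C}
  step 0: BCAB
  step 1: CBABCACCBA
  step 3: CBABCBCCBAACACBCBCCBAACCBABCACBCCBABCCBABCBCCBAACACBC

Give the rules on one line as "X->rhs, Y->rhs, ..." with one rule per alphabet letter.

A->AC, B->CBA, C->BC

  step 0 ⇒ step 1: BCAB ⇒ CBA·BC·AC·CBA
    A ↦ AC
    B ↦ CBA
    C ↦ BC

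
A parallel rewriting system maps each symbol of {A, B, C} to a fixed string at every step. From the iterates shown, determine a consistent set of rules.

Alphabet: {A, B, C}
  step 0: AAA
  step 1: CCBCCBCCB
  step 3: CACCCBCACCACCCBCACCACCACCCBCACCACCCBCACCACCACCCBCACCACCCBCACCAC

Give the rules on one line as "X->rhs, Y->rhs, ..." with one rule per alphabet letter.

  step 0 ⇒ step 1: AAA ⇒ CCB·CCB·CCB
    A ↦ CCB
    B ↦ C  (constrained at step 1)
    C ↦ CAC  (constrained at step 1)

A->CCB, B->C, C->CAC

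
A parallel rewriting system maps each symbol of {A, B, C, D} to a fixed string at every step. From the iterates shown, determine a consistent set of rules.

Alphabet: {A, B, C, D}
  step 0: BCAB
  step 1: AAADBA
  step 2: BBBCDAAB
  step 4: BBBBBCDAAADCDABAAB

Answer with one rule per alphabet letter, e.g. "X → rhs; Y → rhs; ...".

  step 1 ⇒ step 2: AAADBA ⇒ B·B·B·CDA·A·B
    A ↦ B
    B ↦ A
    D ↦ CDA
  step 0 ⇒ step 1: BCAB ⇒ A·AAD·B·A
    C ↦ AAD

A->B, B->A, C->AAD, D->CDA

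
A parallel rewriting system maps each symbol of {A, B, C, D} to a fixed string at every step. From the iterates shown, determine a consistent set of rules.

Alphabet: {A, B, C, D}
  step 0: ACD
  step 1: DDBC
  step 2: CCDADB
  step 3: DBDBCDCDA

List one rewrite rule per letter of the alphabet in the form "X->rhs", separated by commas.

A->D, B->DA, C->DB, D->C

  step 2 ⇒ step 3: CCDADB ⇒ DB·DB·C·D·C·DA
    A ↦ D
    B ↦ DA
    C ↦ DB
    D ↦ C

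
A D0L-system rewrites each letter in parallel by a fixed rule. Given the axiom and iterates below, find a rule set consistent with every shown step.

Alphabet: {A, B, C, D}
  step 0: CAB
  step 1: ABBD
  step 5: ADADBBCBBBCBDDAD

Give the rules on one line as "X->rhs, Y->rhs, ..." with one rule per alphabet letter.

A->BB, B->D, C->A, D->CB

  step 0 ⇒ step 1: CAB ⇒ A·BB·D
    A ↦ BB
    B ↦ D
    C ↦ A
    D ↦ CB  (constrained at step 1)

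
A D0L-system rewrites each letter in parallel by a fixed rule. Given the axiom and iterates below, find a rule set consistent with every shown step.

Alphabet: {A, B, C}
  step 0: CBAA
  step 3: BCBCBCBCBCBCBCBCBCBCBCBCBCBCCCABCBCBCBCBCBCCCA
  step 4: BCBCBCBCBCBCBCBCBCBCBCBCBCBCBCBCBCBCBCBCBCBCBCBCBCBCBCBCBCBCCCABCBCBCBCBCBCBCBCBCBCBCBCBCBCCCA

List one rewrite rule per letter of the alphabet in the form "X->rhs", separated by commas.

  step 3 ⇒ step 4: BCBCBCBCBCBCBCBCBCBCBCBCBCBCCCABCBCBCBCBCBCCCA ⇒ BC·BC·BC·BC·BC·BC·BC·BC·BC·BC·BC·BC·BC·BC·BC·BC·BC·BC·BC·BC·BC·BC·BC·BC·BC·BC·BC·BC·BC·BC·CCA·BC·BC·BC·BC·BC·BC·BC·BC·BC·BC·BC·BC·BC·BC·CCA
    A ↦ CCA
    B ↦ BC
    C ↦ BC

A->CCA, B->BC, C->BC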